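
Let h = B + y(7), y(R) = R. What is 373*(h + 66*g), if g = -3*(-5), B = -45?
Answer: 355096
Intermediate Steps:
g = 15
h = -38 (h = -45 + 7 = -38)
373*(h + 66*g) = 373*(-38 + 66*15) = 373*(-38 + 990) = 373*952 = 355096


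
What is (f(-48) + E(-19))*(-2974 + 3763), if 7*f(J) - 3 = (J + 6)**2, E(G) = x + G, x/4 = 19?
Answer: 1708974/7 ≈ 2.4414e+5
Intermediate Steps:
x = 76 (x = 4*19 = 76)
E(G) = 76 + G
f(J) = 3/7 + (6 + J)**2/7 (f(J) = 3/7 + (J + 6)**2/7 = 3/7 + (6 + J)**2/7)
(f(-48) + E(-19))*(-2974 + 3763) = ((3/7 + (6 - 48)**2/7) + (76 - 19))*(-2974 + 3763) = ((3/7 + (1/7)*(-42)**2) + 57)*789 = ((3/7 + (1/7)*1764) + 57)*789 = ((3/7 + 252) + 57)*789 = (1767/7 + 57)*789 = (2166/7)*789 = 1708974/7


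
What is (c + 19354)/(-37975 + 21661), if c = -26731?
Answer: 2459/5438 ≈ 0.45219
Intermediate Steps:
(c + 19354)/(-37975 + 21661) = (-26731 + 19354)/(-37975 + 21661) = -7377/(-16314) = -7377*(-1/16314) = 2459/5438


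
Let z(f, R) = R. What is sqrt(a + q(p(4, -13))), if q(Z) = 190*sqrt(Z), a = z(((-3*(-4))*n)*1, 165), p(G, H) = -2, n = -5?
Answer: sqrt(165 + 190*I*sqrt(2)) ≈ 15.497 + 8.6694*I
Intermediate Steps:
a = 165
sqrt(a + q(p(4, -13))) = sqrt(165 + 190*sqrt(-2)) = sqrt(165 + 190*(I*sqrt(2))) = sqrt(165 + 190*I*sqrt(2))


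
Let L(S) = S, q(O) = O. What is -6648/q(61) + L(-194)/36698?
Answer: -121990069/1119289 ≈ -108.99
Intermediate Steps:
-6648/q(61) + L(-194)/36698 = -6648/61 - 194/36698 = -6648*1/61 - 194*1/36698 = -6648/61 - 97/18349 = -121990069/1119289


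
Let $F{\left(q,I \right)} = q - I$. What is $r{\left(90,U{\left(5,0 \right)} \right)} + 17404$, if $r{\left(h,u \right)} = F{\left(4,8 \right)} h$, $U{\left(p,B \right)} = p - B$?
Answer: $17044$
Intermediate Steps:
$r{\left(h,u \right)} = - 4 h$ ($r{\left(h,u \right)} = \left(4 - 8\right) h = - 4 h$)
$r{\left(90,U{\left(5,0 \right)} \right)} + 17404 = \left(-4\right) 90 + 17404 = -360 + 17404 = 17044$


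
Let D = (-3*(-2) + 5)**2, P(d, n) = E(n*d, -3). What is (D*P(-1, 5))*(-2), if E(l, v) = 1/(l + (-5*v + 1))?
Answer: -22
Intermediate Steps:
E(l, v) = 1/(1 + l - 5*v) (E(l, v) = 1/(l + (1 - 5*v)) = 1/(1 + l - 5*v))
P(d, n) = 1/(16 + d*n) (P(d, n) = 1/(1 + n*d - 5*(-3)) = 1/(1 + d*n + 15) = 1/(16 + d*n))
D = 121 (D = (6 + 5)**2 = 11**2 = 121)
(D*P(-1, 5))*(-2) = (121/(16 - 1*5))*(-2) = (121/(16 - 5))*(-2) = (121/11)*(-2) = (121*(1/11))*(-2) = 11*(-2) = -22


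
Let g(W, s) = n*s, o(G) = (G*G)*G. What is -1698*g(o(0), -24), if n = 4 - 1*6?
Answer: -81504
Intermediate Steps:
n = -2 (n = 4 - 6 = -2)
o(G) = G**3 (o(G) = G**2*G = G**3)
g(W, s) = -2*s
-1698*g(o(0), -24) = -(-3396)*(-24) = -1698*48 = -81504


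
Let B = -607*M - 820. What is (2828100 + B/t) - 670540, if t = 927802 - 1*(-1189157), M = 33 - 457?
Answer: 1522488772196/705653 ≈ 2.1576e+6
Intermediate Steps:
M = -424
B = 256548 (B = -607*(-424) - 820 = 257368 - 820 = 256548)
t = 2116959 (t = 927802 + 1189157 = 2116959)
(2828100 + B/t) - 670540 = (2828100 + 256548/2116959) - 670540 = (2828100 + 256548*(1/2116959)) - 670540 = (2828100 + 85516/705653) - 670540 = 1995657334816/705653 - 670540 = 1522488772196/705653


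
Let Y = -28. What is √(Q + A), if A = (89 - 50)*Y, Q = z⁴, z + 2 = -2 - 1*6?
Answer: 2*√2227 ≈ 94.382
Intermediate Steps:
z = -10 (z = -2 + (-2 - 1*6) = -2 + (-2 - 6) = -2 - 8 = -10)
Q = 10000 (Q = (-10)⁴ = 10000)
A = -1092 (A = (89 - 50)*(-28) = 39*(-28) = -1092)
√(Q + A) = √(10000 - 1092) = √8908 = 2*√2227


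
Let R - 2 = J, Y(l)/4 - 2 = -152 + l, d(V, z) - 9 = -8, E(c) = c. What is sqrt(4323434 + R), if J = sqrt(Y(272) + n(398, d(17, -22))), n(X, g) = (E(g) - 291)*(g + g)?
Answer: sqrt(4323436 + 2*I*sqrt(23)) ≈ 2079.3 + 0.e-3*I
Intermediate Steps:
d(V, z) = 1 (d(V, z) = 9 - 8 = 1)
Y(l) = -600 + 4*l (Y(l) = 8 + 4*(-152 + l) = 8 + (-608 + 4*l) = -600 + 4*l)
n(X, g) = 2*g*(-291 + g) (n(X, g) = (g - 291)*(g + g) = (-291 + g)*(2*g) = 2*g*(-291 + g))
J = 2*I*sqrt(23) (J = sqrt((-600 + 4*272) + 2*1*(-291 + 1)) = sqrt((-600 + 1088) + 2*1*(-290)) = sqrt(488 - 580) = sqrt(-92) = 2*I*sqrt(23) ≈ 9.5917*I)
R = 2 + 2*I*sqrt(23) ≈ 2.0 + 9.5917*I
sqrt(4323434 + R) = sqrt(4323434 + (2 + 2*I*sqrt(23))) = sqrt(4323436 + 2*I*sqrt(23))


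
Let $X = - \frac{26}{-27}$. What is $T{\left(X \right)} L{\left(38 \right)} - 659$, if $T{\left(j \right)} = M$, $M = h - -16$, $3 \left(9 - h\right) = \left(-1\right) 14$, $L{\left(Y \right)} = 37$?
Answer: $\frac{1316}{3} \approx 438.67$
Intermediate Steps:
$X = \frac{26}{27}$ ($X = \left(-26\right) \left(- \frac{1}{27}\right) = \frac{26}{27} \approx 0.96296$)
$h = \frac{41}{3}$ ($h = 9 - \frac{\left(-1\right) 14}{3} = 9 - - \frac{14}{3} = 9 + \frac{14}{3} = \frac{41}{3} \approx 13.667$)
$M = \frac{89}{3}$ ($M = \frac{41}{3} - -16 = \frac{41}{3} + 16 = \frac{89}{3} \approx 29.667$)
$T{\left(j \right)} = \frac{89}{3}$
$T{\left(X \right)} L{\left(38 \right)} - 659 = \frac{89}{3} \cdot 37 - 659 = \frac{3293}{3} - 659 = \frac{1316}{3}$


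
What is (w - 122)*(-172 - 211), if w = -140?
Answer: 100346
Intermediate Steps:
(w - 122)*(-172 - 211) = (-140 - 122)*(-172 - 211) = -262*(-383) = 100346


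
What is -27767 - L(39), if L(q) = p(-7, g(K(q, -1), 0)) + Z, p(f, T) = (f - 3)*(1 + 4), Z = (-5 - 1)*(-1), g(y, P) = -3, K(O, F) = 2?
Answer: -27723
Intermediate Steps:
Z = 6 (Z = -6*(-1) = 6)
p(f, T) = -15 + 5*f (p(f, T) = (-3 + f)*5 = -15 + 5*f)
L(q) = -44 (L(q) = (-15 + 5*(-7)) + 6 = (-15 - 35) + 6 = -50 + 6 = -44)
-27767 - L(39) = -27767 - 1*(-44) = -27767 + 44 = -27723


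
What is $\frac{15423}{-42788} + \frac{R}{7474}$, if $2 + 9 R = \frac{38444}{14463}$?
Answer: $- \frac{7502069172325}{20813541372252} \approx -0.36044$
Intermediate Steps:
$R = \frac{9518}{130167}$ ($R = - \frac{2}{9} + \frac{38444 \cdot \frac{1}{14463}}{9} = - \frac{2}{9} + \frac{1}{9} \cdot \frac{38444}{14463} = - \frac{2}{9} + \frac{38444}{130167} = \frac{9518}{130167} \approx 0.073121$)
$\frac{15423}{-42788} + \frac{R}{7474} = \frac{15423}{-42788} + \frac{9518}{130167 \cdot 7474} = 15423 \left(- \frac{1}{42788}\right) + \frac{9518}{130167} \cdot \frac{1}{7474} = - \frac{15423}{42788} + \frac{4759}{486434079} = - \frac{7502069172325}{20813541372252}$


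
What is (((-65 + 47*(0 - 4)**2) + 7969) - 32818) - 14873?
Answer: -39035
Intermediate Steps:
(((-65 + 47*(0 - 4)**2) + 7969) - 32818) - 14873 = (((-65 + 47*(-4)**2) + 7969) - 32818) - 14873 = (((-65 + 47*16) + 7969) - 32818) - 14873 = (((-65 + 752) + 7969) - 32818) - 14873 = ((687 + 7969) - 32818) - 14873 = (8656 - 32818) - 14873 = -24162 - 14873 = -39035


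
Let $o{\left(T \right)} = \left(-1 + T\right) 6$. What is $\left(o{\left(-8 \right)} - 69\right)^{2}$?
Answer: $15129$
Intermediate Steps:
$o{\left(T \right)} = -6 + 6 T$
$\left(o{\left(-8 \right)} - 69\right)^{2} = \left(\left(-6 + 6 \left(-8\right)\right) - 69\right)^{2} = \left(\left(-6 - 48\right) - 69\right)^{2} = \left(-54 - 69\right)^{2} = \left(-123\right)^{2} = 15129$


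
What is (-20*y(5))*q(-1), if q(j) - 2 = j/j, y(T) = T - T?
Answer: 0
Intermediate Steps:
y(T) = 0
q(j) = 3 (q(j) = 2 + j/j = 2 + 1 = 3)
(-20*y(5))*q(-1) = -20*0*3 = 0*3 = 0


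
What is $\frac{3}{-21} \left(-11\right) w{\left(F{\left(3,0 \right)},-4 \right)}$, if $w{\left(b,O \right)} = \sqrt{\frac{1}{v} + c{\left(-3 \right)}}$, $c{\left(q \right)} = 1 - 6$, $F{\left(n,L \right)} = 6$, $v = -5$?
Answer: $\frac{11 i \sqrt{130}}{35} \approx 3.5834 i$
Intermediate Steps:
$c{\left(q \right)} = -5$ ($c{\left(q \right)} = 1 - 6 = -5$)
$w{\left(b,O \right)} = \frac{i \sqrt{130}}{5}$ ($w{\left(b,O \right)} = \sqrt{\frac{1}{-5} - 5} = \sqrt{- \frac{1}{5} - 5} = \sqrt{- \frac{26}{5}} = \frac{i \sqrt{130}}{5}$)
$\frac{3}{-21} \left(-11\right) w{\left(F{\left(3,0 \right)},-4 \right)} = \frac{3}{-21} \left(-11\right) \frac{i \sqrt{130}}{5} = 3 \left(- \frac{1}{21}\right) \left(-11\right) \frac{i \sqrt{130}}{5} = \left(- \frac{1}{7}\right) \left(-11\right) \frac{i \sqrt{130}}{5} = \frac{11 \frac{i \sqrt{130}}{5}}{7} = \frac{11 i \sqrt{130}}{35}$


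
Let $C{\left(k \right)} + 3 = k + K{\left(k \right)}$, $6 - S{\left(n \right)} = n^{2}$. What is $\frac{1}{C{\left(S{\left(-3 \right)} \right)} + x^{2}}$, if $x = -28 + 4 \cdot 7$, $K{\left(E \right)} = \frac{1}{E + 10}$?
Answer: $- \frac{7}{41} \approx -0.17073$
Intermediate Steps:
$S{\left(n \right)} = 6 - n^{2}$
$K{\left(E \right)} = \frac{1}{10 + E}$
$C{\left(k \right)} = -3 + k + \frac{1}{10 + k}$ ($C{\left(k \right)} = -3 + \left(k + \frac{1}{10 + k}\right) = -3 + k + \frac{1}{10 + k}$)
$x = 0$ ($x = -28 + 28 = 0$)
$\frac{1}{C{\left(S{\left(-3 \right)} \right)} + x^{2}} = \frac{1}{\frac{1 + \left(-3 + \left(6 - \left(-3\right)^{2}\right)\right) \left(10 + \left(6 - \left(-3\right)^{2}\right)\right)}{10 + \left(6 - \left(-3\right)^{2}\right)} + 0^{2}} = \frac{1}{\frac{1 + \left(-3 + \left(6 - 9\right)\right) \left(10 + \left(6 - 9\right)\right)}{10 + \left(6 - 9\right)} + 0} = \frac{1}{\frac{1 + \left(-3 - 3\right) \left(10 - 3\right)}{10 - 3} + 0} = \frac{1}{\frac{1 - 42}{7} + 0} = \frac{1}{\frac{1}{7} \left(-41\right) + 0} = \frac{1}{- \frac{41}{7} + 0} = \frac{1}{- \frac{41}{7}} = - \frac{7}{41}$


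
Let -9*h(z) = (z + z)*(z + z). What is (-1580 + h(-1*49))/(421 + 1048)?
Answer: -23824/13221 ≈ -1.8020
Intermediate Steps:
h(z) = -4*z**2/9 (h(z) = -(z + z)*(z + z)/9 = -2*z*2*z/9 = -4*z**2/9)
(-1580 + h(-1*49))/(421 + 1048) = (-1580 - 4*(-1*49)**2/9)/(421 + 1048) = (-1580 - 4/9*(-49)**2)/1469 = (-1580 - 4/9*2401)*(1/1469) = (-1580 - 9604/9)*(1/1469) = -23824/9*1/1469 = -23824/13221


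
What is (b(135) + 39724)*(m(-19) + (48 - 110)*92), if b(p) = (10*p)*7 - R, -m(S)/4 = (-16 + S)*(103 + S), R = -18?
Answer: 297906752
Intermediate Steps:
m(S) = -4*(-16 + S)*(103 + S)
b(p) = 18 + 70*p (b(p) = (10*p)*7 - 1*(-18) = 70*p + 18 = 18 + 70*p)
(b(135) + 39724)*(m(-19) + (48 - 110)*92) = ((18 + 70*135) + 39724)*((6592 - 348*(-19) - 4*(-19)²) + (48 - 110)*92) = ((18 + 9450) + 39724)*((6592 + 6612 - 4*361) - 62*92) = (9468 + 39724)*((6592 + 6612 - 1444) - 5704) = 49192*(11760 - 5704) = 49192*6056 = 297906752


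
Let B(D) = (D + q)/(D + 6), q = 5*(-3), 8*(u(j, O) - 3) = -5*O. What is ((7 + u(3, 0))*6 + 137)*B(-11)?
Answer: 5122/5 ≈ 1024.4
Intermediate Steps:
u(j, O) = 3 - 5*O/8 (u(j, O) = 3 + (-5*O)/8 = 3 - 5*O/8)
q = -15
B(D) = (-15 + D)/(6 + D) (B(D) = (D - 15)/(D + 6) = (-15 + D)/(6 + D))
((7 + u(3, 0))*6 + 137)*B(-11) = ((7 + (3 - 5/8*0))*6 + 137)*((-15 - 11)/(6 - 11)) = ((7 + (3 + 0))*6 + 137)*(-26/(-5)) = ((7 + 3)*6 + 137)*(-1/5*(-26)) = (10*6 + 137)*(26/5) = (60 + 137)*(26/5) = 197*(26/5) = 5122/5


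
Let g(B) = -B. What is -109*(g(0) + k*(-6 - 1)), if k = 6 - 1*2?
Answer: 3052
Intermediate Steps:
k = 4 (k = 6 - 2 = 4)
-109*(g(0) + k*(-6 - 1)) = -109*(-1*0 + 4*(-6 - 1)) = -109*(0 + 4*(-7)) = -109*(0 - 28) = -109*(-28) = 3052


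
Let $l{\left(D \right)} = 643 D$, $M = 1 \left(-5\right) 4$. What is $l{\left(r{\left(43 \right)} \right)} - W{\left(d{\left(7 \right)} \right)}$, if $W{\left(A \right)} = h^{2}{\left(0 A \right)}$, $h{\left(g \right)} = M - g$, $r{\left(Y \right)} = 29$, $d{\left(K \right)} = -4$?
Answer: $18247$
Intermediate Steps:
$M = -20$ ($M = \left(-5\right) 4 = -20$)
$h{\left(g \right)} = -20 - g$
$W{\left(A \right)} = 400$ ($W{\left(A \right)} = \left(-20 - 0 A\right)^{2} = \left(-20 - 0\right)^{2} = \left(-20 + 0\right)^{2} = \left(-20\right)^{2} = 400$)
$l{\left(r{\left(43 \right)} \right)} - W{\left(d{\left(7 \right)} \right)} = 643 \cdot 29 - 400 = 18647 - 400 = 18247$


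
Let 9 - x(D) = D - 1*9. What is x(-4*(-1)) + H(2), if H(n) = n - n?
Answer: 14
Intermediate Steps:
H(n) = 0
x(D) = 18 - D (x(D) = 9 - (D - 1*9) = 9 - (D - 9) = 9 - (-9 + D) = 9 + (9 - D) = 18 - D)
x(-4*(-1)) + H(2) = (18 - (-4)*(-1)) + 0 = (18 - 1*4) + 0 = (18 - 4) + 0 = 14 + 0 = 14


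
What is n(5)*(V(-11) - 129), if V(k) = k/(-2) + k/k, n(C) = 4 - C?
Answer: 245/2 ≈ 122.50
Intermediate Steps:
V(k) = 1 - k/2 (V(k) = k*(-½) + 1 = -k/2 + 1 = 1 - k/2)
n(5)*(V(-11) - 129) = (4 - 1*5)*((1 - ½*(-11)) - 129) = (4 - 5)*((1 + 11/2) - 129) = -(13/2 - 129) = -1*(-245/2) = 245/2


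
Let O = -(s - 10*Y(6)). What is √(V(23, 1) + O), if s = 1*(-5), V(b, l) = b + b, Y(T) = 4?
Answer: √91 ≈ 9.5394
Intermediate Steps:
V(b, l) = 2*b
s = -5
O = 45 (O = -(-5 - 10*4) = -(-5 - 40) = -1*(-45) = 45)
√(V(23, 1) + O) = √(2*23 + 45) = √(46 + 45) = √91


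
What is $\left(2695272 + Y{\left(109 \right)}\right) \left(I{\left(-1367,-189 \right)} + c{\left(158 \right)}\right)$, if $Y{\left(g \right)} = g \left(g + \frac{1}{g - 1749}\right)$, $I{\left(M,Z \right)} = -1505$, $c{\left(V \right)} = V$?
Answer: $- \frac{5980317402417}{1640} \approx -3.6465 \cdot 10^{9}$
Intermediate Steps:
$Y{\left(g \right)} = g \left(g + \frac{1}{-1749 + g}\right)$
$\left(2695272 + Y{\left(109 \right)}\right) \left(I{\left(-1367,-189 \right)} + c{\left(158 \right)}\right) = \left(2695272 + \frac{109 \left(1 + 109^{2} - 190641\right)}{-1749 + 109}\right) \left(-1505 + 158\right) = \left(2695272 + \frac{109 \left(1 + 11881 - 190641\right)}{-1640}\right) \left(-1347\right) = \left(2695272 + 109 \left(- \frac{1}{1640}\right) \left(-178759\right)\right) \left(-1347\right) = \left(2695272 + \frac{19484731}{1640}\right) \left(-1347\right) = \frac{4439730811}{1640} \left(-1347\right) = - \frac{5980317402417}{1640}$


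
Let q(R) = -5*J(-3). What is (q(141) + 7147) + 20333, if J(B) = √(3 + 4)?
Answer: 27480 - 5*√7 ≈ 27467.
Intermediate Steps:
J(B) = √7
q(R) = -5*√7
(q(141) + 7147) + 20333 = (-5*√7 + 7147) + 20333 = (7147 - 5*√7) + 20333 = 27480 - 5*√7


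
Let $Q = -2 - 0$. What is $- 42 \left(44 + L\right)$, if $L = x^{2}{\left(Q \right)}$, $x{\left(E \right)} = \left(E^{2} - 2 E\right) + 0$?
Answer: $-4536$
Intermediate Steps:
$Q = -2$ ($Q = -2 + 0 = -2$)
$x{\left(E \right)} = E^{2} - 2 E$
$L = 64$ ($L = \left(- 2 \left(-2 - 2\right)\right)^{2} = \left(\left(-2\right) \left(-4\right)\right)^{2} = 8^{2} = 64$)
$- 42 \left(44 + L\right) = - 42 \left(44 + 64\right) = \left(-42\right) 108 = -4536$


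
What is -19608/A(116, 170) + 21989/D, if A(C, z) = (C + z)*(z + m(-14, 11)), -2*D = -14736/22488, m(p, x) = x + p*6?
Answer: 285790815775/4258397 ≈ 67112.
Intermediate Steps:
m(p, x) = x + 6*p
D = 307/937 (D = -(-7368)/22488 = -½*(-614/937) = 307/937 ≈ 0.32764)
A(C, z) = (-73 + z)*(C + z) (A(C, z) = (C + z)*(z + (11 + 6*(-14))) = (C + z)*(z + (11 - 84)) = (C + z)*(z - 73) = (C + z)*(-73 + z) = (-73 + z)*(C + z))
-19608/A(116, 170) + 21989/D = -19608/(170² - 73*116 - 73*170 + 116*170) + 21989/(307/937) = -19608/(28900 - 8468 - 12410 + 19720) + 21989*(937/307) = -19608/27742 + 20603693/307 = -19608*1/27742 + 20603693/307 = -9804/13871 + 20603693/307 = 285790815775/4258397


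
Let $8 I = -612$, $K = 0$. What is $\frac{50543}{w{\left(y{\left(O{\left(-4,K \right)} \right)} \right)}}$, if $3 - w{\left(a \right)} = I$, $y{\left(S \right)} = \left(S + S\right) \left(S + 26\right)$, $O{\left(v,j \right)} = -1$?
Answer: $\frac{101086}{159} \approx 635.76$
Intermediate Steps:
$y{\left(S \right)} = 2 S \left(26 + S\right)$
$I = - \frac{153}{2}$ ($I = \frac{1}{8} \left(-612\right) = - \frac{153}{2} \approx -76.5$)
$w{\left(a \right)} = \frac{159}{2}$ ($w{\left(a \right)} = 3 - - \frac{153}{2} = 3 + \frac{153}{2} = \frac{159}{2}$)
$\frac{50543}{w{\left(y{\left(O{\left(-4,K \right)} \right)} \right)}} = \frac{50543}{\frac{159}{2}} = 50543 \cdot \frac{2}{159} = \frac{101086}{159}$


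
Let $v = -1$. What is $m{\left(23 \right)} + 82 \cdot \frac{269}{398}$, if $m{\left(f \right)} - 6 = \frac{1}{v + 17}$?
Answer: $\frac{195767}{3184} \approx 61.485$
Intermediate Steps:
$m{\left(f \right)} = \frac{97}{16}$ ($m{\left(f \right)} = 6 + \frac{1}{-1 + 17} = 6 + \frac{1}{16} = \frac{97}{16}$)
$m{\left(23 \right)} + 82 \cdot \frac{269}{398} = \frac{97}{16} + 82 \cdot \frac{269}{398} = \frac{97}{16} + \frac{11029}{199} = \frac{195767}{3184}$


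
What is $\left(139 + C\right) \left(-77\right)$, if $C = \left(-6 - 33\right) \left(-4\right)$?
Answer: $-22715$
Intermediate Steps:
$C = 156$ ($C = \left(-6 - 33\right) \left(-4\right) = \left(-39\right) \left(-4\right) = 156$)
$\left(139 + C\right) \left(-77\right) = \left(139 + 156\right) \left(-77\right) = 295 \left(-77\right) = -22715$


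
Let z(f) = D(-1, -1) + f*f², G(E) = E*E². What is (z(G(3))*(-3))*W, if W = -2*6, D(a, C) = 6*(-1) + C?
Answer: 708336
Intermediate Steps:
G(E) = E³
D(a, C) = -6 + C
z(f) = -7 + f³ (z(f) = (-6 - 1) + f*f² = -7 + f³)
W = -12
(z(G(3))*(-3))*W = ((-7 + (3³)³)*(-3))*(-12) = ((-7 + 27³)*(-3))*(-12) = ((-7 + 19683)*(-3))*(-12) = (19676*(-3))*(-12) = -59028*(-12) = 708336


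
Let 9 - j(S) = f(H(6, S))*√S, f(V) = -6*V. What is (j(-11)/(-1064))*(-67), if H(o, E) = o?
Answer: 603/1064 + 603*I*√11/266 ≈ 0.56673 + 7.5185*I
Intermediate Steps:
j(S) = 9 + 36*√S (j(S) = 9 - (-6*6)*√S = 9 - (-36)*√S = 9 + 36*√S)
(j(-11)/(-1064))*(-67) = ((9 + 36*√(-11))/(-1064))*(-67) = ((9 + 36*(I*√11))*(-1/1064))*(-67) = ((9 + 36*I*√11)*(-1/1064))*(-67) = (-9/1064 - 9*I*√11/266)*(-67) = 603/1064 + 603*I*√11/266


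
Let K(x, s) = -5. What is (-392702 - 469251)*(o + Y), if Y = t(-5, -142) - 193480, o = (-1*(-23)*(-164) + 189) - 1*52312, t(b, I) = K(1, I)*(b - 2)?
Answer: 214919361020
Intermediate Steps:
t(b, I) = 10 - 5*b (t(b, I) = -5*(b - 2) = -5*(-2 + b) = 10 - 5*b)
o = -55895 (o = (23*(-164) + 189) - 52312 = (-3772 + 189) - 52312 = -3583 - 52312 = -55895)
Y = -193445 (Y = (10 - 5*(-5)) - 193480 = (10 + 25) - 193480 = 35 - 193480 = -193445)
(-392702 - 469251)*(o + Y) = (-392702 - 469251)*(-55895 - 193445) = -861953*(-249340) = 214919361020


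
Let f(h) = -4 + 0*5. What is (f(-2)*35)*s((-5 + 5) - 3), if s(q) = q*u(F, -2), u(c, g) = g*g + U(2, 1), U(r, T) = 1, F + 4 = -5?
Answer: 2100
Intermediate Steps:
F = -9 (F = -4 - 5 = -9)
u(c, g) = 1 + g² (u(c, g) = g*g + 1 = g² + 1 = 1 + g²)
f(h) = -4 (f(h) = -4 + 0 = -4)
s(q) = 5*q (s(q) = q*(1 + (-2)²) = q*(1 + 4) = q*5 = 5*q)
(f(-2)*35)*s((-5 + 5) - 3) = (-4*35)*(5*((-5 + 5) - 3)) = -700*(0 - 3) = -700*(-3) = -140*(-15) = 2100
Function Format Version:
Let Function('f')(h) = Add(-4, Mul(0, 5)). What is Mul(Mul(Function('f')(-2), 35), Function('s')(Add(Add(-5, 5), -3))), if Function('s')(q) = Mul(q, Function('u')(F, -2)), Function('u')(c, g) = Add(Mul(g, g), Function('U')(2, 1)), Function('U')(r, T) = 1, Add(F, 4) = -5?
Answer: 2100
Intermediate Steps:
F = -9 (F = Add(-4, -5) = -9)
Function('u')(c, g) = Add(1, Pow(g, 2)) (Function('u')(c, g) = Add(Mul(g, g), 1) = Add(Pow(g, 2), 1) = Add(1, Pow(g, 2)))
Function('f')(h) = -4 (Function('f')(h) = Add(-4, 0) = -4)
Function('s')(q) = Mul(5, q) (Function('s')(q) = Mul(q, Add(1, Pow(-2, 2))) = Mul(q, Add(1, 4)) = Mul(q, 5) = Mul(5, q))
Mul(Mul(Function('f')(-2), 35), Function('s')(Add(Add(-5, 5), -3))) = Mul(Mul(-4, 35), Mul(5, Add(Add(-5, 5), -3))) = Mul(-140, Mul(5, Add(0, -3))) = Mul(-140, Mul(5, -3)) = Mul(-140, -15) = 2100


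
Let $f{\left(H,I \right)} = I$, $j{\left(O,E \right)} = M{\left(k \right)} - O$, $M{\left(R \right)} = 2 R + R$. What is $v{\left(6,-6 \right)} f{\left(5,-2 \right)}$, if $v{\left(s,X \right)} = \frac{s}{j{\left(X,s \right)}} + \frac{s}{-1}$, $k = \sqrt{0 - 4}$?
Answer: $11 + i \approx 11.0 + 1.0 i$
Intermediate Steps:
$k = 2 i$ ($k = \sqrt{-4} = 2 i \approx 2.0 i$)
$M{\left(R \right)} = 3 R$
$j{\left(O,E \right)} = - O + 6 i$ ($j{\left(O,E \right)} = 3 \cdot 2 i - O = 6 i - O = - O + 6 i$)
$v{\left(s,X \right)} = - s + \frac{s}{- X + 6 i}$ ($v{\left(s,X \right)} = \frac{s}{- X + 6 i} + \frac{s}{-1} = \frac{s}{- X + 6 i} + s \left(-1\right) = \frac{s}{- X + 6 i} - s = - s + \frac{s}{- X + 6 i}$)
$v{\left(6,-6 \right)} f{\left(5,-2 \right)} = \frac{6 \left(-1 - -6 + 6 i\right)}{-6 - 6 i} \left(-2\right) = 6 \frac{-6 + 6 i}{72} \left(-1 + 6 + 6 i\right) \left(-2\right) = 6 \frac{-6 + 6 i}{72} \left(5 + 6 i\right) \left(-2\right) = \frac{\left(-6 + 6 i\right) \left(5 + 6 i\right)}{12} \left(-2\right) = - \frac{\left(-6 + 6 i\right) \left(5 + 6 i\right)}{6}$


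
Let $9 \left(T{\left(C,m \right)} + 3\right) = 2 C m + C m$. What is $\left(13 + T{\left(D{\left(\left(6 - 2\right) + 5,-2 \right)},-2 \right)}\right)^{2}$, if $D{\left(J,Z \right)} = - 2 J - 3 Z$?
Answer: $324$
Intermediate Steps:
$D{\left(J,Z \right)} = - 3 Z - 2 J$
$T{\left(C,m \right)} = -3 + \frac{C m}{3}$ ($T{\left(C,m \right)} = -3 + \frac{2 C m + C m}{9} = -3 + \frac{3 C m}{9} = -3 + \frac{C m}{3}$)
$\left(13 + T{\left(D{\left(\left(6 - 2\right) + 5,-2 \right)},-2 \right)}\right)^{2} = \left(13 - \left(3 - \frac{1}{3} \left(\left(-3\right) \left(-2\right) - 2 \left(\left(6 - 2\right) + 5\right)\right) \left(-2\right)\right)\right)^{2} = \left(13 - \left(3 - \frac{1}{3} \left(6 - 2 \left(4 + 5\right)\right) \left(-2\right)\right)\right)^{2} = \left(13 - \left(3 - \frac{1}{3} \left(6 - 18\right) \left(-2\right)\right)\right)^{2} = \left(13 - \left(3 + 4 \left(-2\right)\right)\right)^{2} = \left(13 + \left(-3 + 8\right)\right)^{2} = \left(13 + 5\right)^{2} = 18^{2} = 324$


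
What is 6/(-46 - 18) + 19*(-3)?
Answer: -1827/32 ≈ -57.094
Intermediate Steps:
6/(-46 - 18) + 19*(-3) = 6/(-64) - 57 = -1/64*6 - 57 = -3/32 - 57 = -1827/32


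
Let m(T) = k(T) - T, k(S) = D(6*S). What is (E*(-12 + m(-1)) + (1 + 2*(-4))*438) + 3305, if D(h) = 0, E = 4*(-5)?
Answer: 459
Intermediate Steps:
E = -20
k(S) = 0
m(T) = -T (m(T) = 0 - T = -T)
(E*(-12 + m(-1)) + (1 + 2*(-4))*438) + 3305 = (-20*(-12 - 1*(-1)) + (1 + 2*(-4))*438) + 3305 = (-20*(-12 + 1) + (1 - 8)*438) + 3305 = (-20*(-11) - 7*438) + 3305 = (220 - 3066) + 3305 = -2846 + 3305 = 459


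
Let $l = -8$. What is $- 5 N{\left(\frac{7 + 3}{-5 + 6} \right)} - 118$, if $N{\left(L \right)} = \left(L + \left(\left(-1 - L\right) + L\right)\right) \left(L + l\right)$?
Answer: $-208$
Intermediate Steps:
$N{\left(L \right)} = \left(-1 + L\right) \left(-8 + L\right)$ ($N{\left(L \right)} = \left(L + \left(\left(-1 - L\right) + L\right)\right) \left(L - 8\right) = \left(L - 1\right) \left(-8 + L\right) = \left(-1 + L\right) \left(-8 + L\right)$)
$- 5 N{\left(\frac{7 + 3}{-5 + 6} \right)} - 118 = - 5 \left(8 + \left(\frac{7 + 3}{-5 + 6}\right)^{2} - 9 \frac{7 + 3}{-5 + 6}\right) - 118 = - 5 \left(8 + \left(\frac{10}{1}\right)^{2} - 9 \cdot \frac{10}{1}\right) - 118 = - 5 \left(8 + \left(10 \cdot 1\right)^{2} - 9 \cdot 10 \cdot 1\right) - 118 = - 5 \left(8 + 10^{2} - 90\right) - 118 = - 5 \left(8 + 100 - 90\right) - 118 = \left(-5\right) 18 - 118 = -90 - 118 = -208$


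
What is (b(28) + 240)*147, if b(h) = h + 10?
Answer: 40866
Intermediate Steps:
b(h) = 10 + h
(b(28) + 240)*147 = ((10 + 28) + 240)*147 = (38 + 240)*147 = 278*147 = 40866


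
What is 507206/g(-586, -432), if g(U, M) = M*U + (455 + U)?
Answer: 507206/253021 ≈ 2.0046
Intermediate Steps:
g(U, M) = 455 + U + M*U
507206/g(-586, -432) = 507206/(455 - 586 - 432*(-586)) = 507206/(455 - 586 + 253152) = 507206/253021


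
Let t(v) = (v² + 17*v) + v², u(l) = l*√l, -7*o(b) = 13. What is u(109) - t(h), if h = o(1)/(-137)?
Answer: -212277/919681 + 109*√109 ≈ 1137.8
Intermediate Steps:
o(b) = -13/7 (o(b) = -⅐*13 = -13/7)
u(l) = l^(3/2)
h = 13/959 (h = -13/7/(-137) = -13/7*(-1/137) = 13/959 ≈ 0.013556)
t(v) = 2*v² + 17*v
u(109) - t(h) = 109^(3/2) - 13*(17 + 2*(13/959))/959 = 109*√109 - 13*(17 + 26/959)/959 = 109*√109 - 13*16329/(959*959) = 109*√109 - 1*212277/919681 = 109*√109 - 212277/919681 = -212277/919681 + 109*√109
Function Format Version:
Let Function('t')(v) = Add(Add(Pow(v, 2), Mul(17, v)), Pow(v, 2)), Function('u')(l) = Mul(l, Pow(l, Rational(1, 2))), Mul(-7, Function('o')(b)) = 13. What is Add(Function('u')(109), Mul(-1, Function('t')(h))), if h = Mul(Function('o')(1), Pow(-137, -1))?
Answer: Add(Rational(-212277, 919681), Mul(109, Pow(109, Rational(1, 2)))) ≈ 1137.8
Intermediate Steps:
Function('o')(b) = Rational(-13, 7) (Function('o')(b) = Mul(Rational(-1, 7), 13) = Rational(-13, 7))
Function('u')(l) = Pow(l, Rational(3, 2))
h = Rational(13, 959) (h = Mul(Rational(-13, 7), Pow(-137, -1)) = Mul(Rational(-13, 7), Rational(-1, 137)) = Rational(13, 959) ≈ 0.013556)
Function('t')(v) = Add(Mul(2, Pow(v, 2)), Mul(17, v))
Add(Function('u')(109), Mul(-1, Function('t')(h))) = Add(Pow(109, Rational(3, 2)), Mul(-1, Mul(Rational(13, 959), Add(17, Mul(2, Rational(13, 959)))))) = Add(Mul(109, Pow(109, Rational(1, 2))), Mul(-1, Mul(Rational(13, 959), Add(17, Rational(26, 959))))) = Add(Mul(109, Pow(109, Rational(1, 2))), Mul(-1, Mul(Rational(13, 959), Rational(16329, 959)))) = Add(Mul(109, Pow(109, Rational(1, 2))), Mul(-1, Rational(212277, 919681))) = Add(Mul(109, Pow(109, Rational(1, 2))), Rational(-212277, 919681)) = Add(Rational(-212277, 919681), Mul(109, Pow(109, Rational(1, 2))))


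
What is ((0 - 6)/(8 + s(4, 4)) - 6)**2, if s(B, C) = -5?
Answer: 64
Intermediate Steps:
((0 - 6)/(8 + s(4, 4)) - 6)**2 = ((0 - 6)/(8 - 5) - 6)**2 = (-6/3 - 6)**2 = (-6*1/3 - 6)**2 = (-2 - 6)**2 = (-8)**2 = 64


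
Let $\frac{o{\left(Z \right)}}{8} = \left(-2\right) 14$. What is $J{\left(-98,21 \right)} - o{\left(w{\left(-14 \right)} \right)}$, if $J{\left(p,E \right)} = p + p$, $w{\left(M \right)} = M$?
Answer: $28$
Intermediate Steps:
$J{\left(p,E \right)} = 2 p$
$o{\left(Z \right)} = -224$ ($o{\left(Z \right)} = 8 \left(\left(-2\right) 14\right) = 8 \left(-28\right) = -224$)
$J{\left(-98,21 \right)} - o{\left(w{\left(-14 \right)} \right)} = 2 \left(-98\right) - -224 = -196 + 224 = 28$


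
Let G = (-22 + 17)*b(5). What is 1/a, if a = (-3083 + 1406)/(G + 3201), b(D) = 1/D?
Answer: -3200/1677 ≈ -1.9082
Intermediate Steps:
G = -1 (G = (-22 + 17)/5 = -5*1/5 = -1)
a = -1677/3200 (a = (-3083 + 1406)/(-1 + 3201) = -1677/3200 ≈ -0.52406)
1/a = 1/(-1677/3200) = -3200/1677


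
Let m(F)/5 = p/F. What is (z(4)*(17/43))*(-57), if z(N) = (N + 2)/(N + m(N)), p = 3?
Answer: -23256/1333 ≈ -17.446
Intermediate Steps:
m(F) = 15/F (m(F) = 5*(3/F) = 15/F)
z(N) = (2 + N)/(N + 15/N) (z(N) = (N + 2)/(N + 15/N) = (2 + N)/(N + 15/N))
(z(4)*(17/43))*(-57) = ((4*(2 + 4)/(15 + 4**2))*(17/43))*(-57) = ((4*6/(15 + 16))*(17*(1/43)))*(-57) = ((4*6/31)*(17/43))*(-57) = ((4*(1/31)*6)*(17/43))*(-57) = ((24/31)*(17/43))*(-57) = (408/1333)*(-57) = -23256/1333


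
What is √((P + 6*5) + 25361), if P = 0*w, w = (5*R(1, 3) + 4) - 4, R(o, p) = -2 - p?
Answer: √25391 ≈ 159.35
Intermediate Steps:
w = -25 (w = (5*(-2 - 1*3) + 4) - 4 = (5*(-2 - 3) + 4) - 4 = (5*(-5) + 4) - 4 = (-25 + 4) - 4 = -21 - 4 = -25)
P = 0 (P = 0*(-25) = 0)
√((P + 6*5) + 25361) = √((0 + 6*5) + 25361) = √((0 + 30) + 25361) = √(30 + 25361) = √25391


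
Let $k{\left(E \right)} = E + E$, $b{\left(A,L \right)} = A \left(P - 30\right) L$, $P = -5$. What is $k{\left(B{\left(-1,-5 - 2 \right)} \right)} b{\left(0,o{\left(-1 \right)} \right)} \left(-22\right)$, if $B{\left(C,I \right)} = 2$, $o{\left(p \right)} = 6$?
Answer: $0$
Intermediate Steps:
$b{\left(A,L \right)} = - 35 A L$ ($b{\left(A,L \right)} = A \left(-5 - 30\right) L = A \left(-35\right) L = - 35 A L$)
$k{\left(E \right)} = 2 E$
$k{\left(B{\left(-1,-5 - 2 \right)} \right)} b{\left(0,o{\left(-1 \right)} \right)} \left(-22\right) = 2 \cdot 2 \left(\left(-35\right) 0 \cdot 6\right) \left(-22\right) = 4 \cdot 0 \left(-22\right) = 0 \left(-22\right) = 0$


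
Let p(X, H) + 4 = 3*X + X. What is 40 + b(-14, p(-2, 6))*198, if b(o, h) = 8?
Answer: 1624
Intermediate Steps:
p(X, H) = -4 + 4*X (p(X, H) = -4 + (3*X + X) = -4 + 4*X)
40 + b(-14, p(-2, 6))*198 = 40 + 8*198 = 40 + 1584 = 1624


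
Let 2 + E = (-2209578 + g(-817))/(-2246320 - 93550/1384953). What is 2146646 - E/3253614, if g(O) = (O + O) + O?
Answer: 21728669385228115830445823/10122148405104967140 ≈ 2.1466e+6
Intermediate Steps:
g(O) = 3*O (g(O) = 2*O + O = 3*O)
E = -3158539233383/3111047716510 (E = -2 + (-2209578 + 3*(-817))/(-2246320 - 93550/1384953) = -2 + (-2209578 - 2451)/(-2246320 - 93550*1/1384953) = -2 - 2212029/(-2246320 - 93550/1384953) = -2 - 2212029/(-3111047716510/1384953) = -2 - 2212029*(-1384953/3111047716510) = -2 + 3063556199637/3111047716510 = -3158539233383/3111047716510 ≈ -1.0153)
2146646 - E/3253614 = 2146646 - (-3158539233383)/(3111047716510*3253614) = 2146646 - 1*(-3158539233383/10122148405104967140) = 2146646 + 3158539233383/10122148405104967140 = 21728669385228115830445823/10122148405104967140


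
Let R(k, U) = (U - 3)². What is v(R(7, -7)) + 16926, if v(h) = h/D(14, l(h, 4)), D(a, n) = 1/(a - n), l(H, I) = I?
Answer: 17926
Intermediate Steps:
R(k, U) = (-3 + U)²
v(h) = 10*h (v(h) = h/(1/(14 - 1*4)) = h/(1/(14 - 4)) = h/(1/10) = h/(⅒) = h*10 = 10*h)
v(R(7, -7)) + 16926 = 10*(-3 - 7)² + 16926 = 10*(-10)² + 16926 = 10*100 + 16926 = 1000 + 16926 = 17926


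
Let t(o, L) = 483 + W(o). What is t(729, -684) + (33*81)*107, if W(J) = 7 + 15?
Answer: 286516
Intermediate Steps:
W(J) = 22
t(o, L) = 505 (t(o, L) = 483 + 22 = 505)
t(729, -684) + (33*81)*107 = 505 + (33*81)*107 = 505 + 2673*107 = 505 + 286011 = 286516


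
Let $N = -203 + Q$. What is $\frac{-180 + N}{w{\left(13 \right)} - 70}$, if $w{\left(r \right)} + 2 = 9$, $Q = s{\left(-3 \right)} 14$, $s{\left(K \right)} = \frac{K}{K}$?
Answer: $\frac{41}{7} \approx 5.8571$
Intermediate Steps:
$s{\left(K \right)} = 1$
$Q = 14$ ($Q = 1 \cdot 14 = 14$)
$N = -189$ ($N = -203 + 14 = -189$)
$w{\left(r \right)} = 7$ ($w{\left(r \right)} = -2 + 9 = 7$)
$\frac{-180 + N}{w{\left(13 \right)} - 70} = \frac{-180 - 189}{7 - 70} = - \frac{369}{-63} = \left(-369\right) \left(- \frac{1}{63}\right) = \frac{41}{7}$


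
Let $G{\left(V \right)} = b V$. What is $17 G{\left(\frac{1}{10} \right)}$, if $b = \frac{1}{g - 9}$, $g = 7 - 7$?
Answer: $- \frac{17}{90} \approx -0.18889$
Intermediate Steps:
$g = 0$ ($g = 7 - 7 = 0$)
$b = - \frac{1}{9}$ ($b = \frac{1}{0 - 9} = \frac{1}{-9} = - \frac{1}{9} \approx -0.11111$)
$G{\left(V \right)} = - \frac{V}{9}$
$17 G{\left(\frac{1}{10} \right)} = 17 \left(- \frac{1}{9 \cdot 10}\right) = 17 \left(\left(- \frac{1}{9}\right) \frac{1}{10}\right) = 17 \left(- \frac{1}{90}\right) = - \frac{17}{90}$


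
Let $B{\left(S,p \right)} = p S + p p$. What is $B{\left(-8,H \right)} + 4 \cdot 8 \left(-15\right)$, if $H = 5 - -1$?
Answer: $-492$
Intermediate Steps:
$H = 6$ ($H = 5 + 1 = 6$)
$B{\left(S,p \right)} = p^{2} + S p$ ($B{\left(S,p \right)} = S p + p^{2} = p^{2} + S p$)
$B{\left(-8,H \right)} + 4 \cdot 8 \left(-15\right) = 6 \left(-8 + 6\right) + 4 \cdot 8 \left(-15\right) = 6 \left(-2\right) + 32 \left(-15\right) = -12 - 480 = -492$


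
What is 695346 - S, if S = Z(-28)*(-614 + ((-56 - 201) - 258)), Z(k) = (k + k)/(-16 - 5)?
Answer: 2095070/3 ≈ 6.9836e+5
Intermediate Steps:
Z(k) = -2*k/21 (Z(k) = (2*k)/(-21) = (2*k)*(-1/21) = -2*k/21)
S = -9032/3 (S = (-2/21*(-28))*(-614 + ((-56 - 201) - 258)) = 8*(-614 + (-257 - 258))/3 = 8*(-614 - 515)/3 = (8/3)*(-1129) = -9032/3 ≈ -3010.7)
695346 - S = 695346 - 1*(-9032/3) = 695346 + 9032/3 = 2095070/3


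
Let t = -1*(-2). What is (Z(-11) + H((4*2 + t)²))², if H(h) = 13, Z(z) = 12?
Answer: 625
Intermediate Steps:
t = 2
(Z(-11) + H((4*2 + t)²))² = (12 + 13)² = 25² = 625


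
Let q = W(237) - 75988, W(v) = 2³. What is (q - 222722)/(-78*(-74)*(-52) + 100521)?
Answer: 298702/199623 ≈ 1.4963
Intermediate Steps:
W(v) = 8
q = -75980 (q = 8 - 75988 = -75980)
(q - 222722)/(-78*(-74)*(-52) + 100521) = (-75980 - 222722)/(-78*(-74)*(-52) + 100521) = -298702/(5772*(-52) + 100521) = -298702/(-300144 + 100521) = -298702/(-199623) = -298702*(-1/199623) = 298702/199623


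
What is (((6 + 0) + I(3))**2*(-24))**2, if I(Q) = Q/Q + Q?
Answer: 5760000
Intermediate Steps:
I(Q) = 1 + Q
(((6 + 0) + I(3))**2*(-24))**2 = (((6 + 0) + (1 + 3))**2*(-24))**2 = ((6 + 4)**2*(-24))**2 = (10**2*(-24))**2 = (100*(-24))**2 = (-2400)**2 = 5760000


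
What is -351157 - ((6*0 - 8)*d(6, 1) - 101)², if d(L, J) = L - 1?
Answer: -371038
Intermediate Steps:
d(L, J) = -1 + L
-351157 - ((6*0 - 8)*d(6, 1) - 101)² = -351157 - ((6*0 - 8)*(-1 + 6) - 101)² = -351157 - ((0 - 8)*5 - 101)² = -351157 - (-8*5 - 101)² = -351157 - (-40 - 101)² = -351157 - 1*(-141)² = -351157 - 1*19881 = -351157 - 19881 = -371038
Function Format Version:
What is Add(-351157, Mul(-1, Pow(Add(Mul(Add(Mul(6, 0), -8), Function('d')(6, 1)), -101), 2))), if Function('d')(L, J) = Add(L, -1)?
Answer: -371038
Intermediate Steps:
Function('d')(L, J) = Add(-1, L)
Add(-351157, Mul(-1, Pow(Add(Mul(Add(Mul(6, 0), -8), Function('d')(6, 1)), -101), 2))) = Add(-351157, Mul(-1, Pow(Add(Mul(Add(Mul(6, 0), -8), Add(-1, 6)), -101), 2))) = Add(-351157, Mul(-1, Pow(Add(Mul(Add(0, -8), 5), -101), 2))) = Add(-351157, Mul(-1, Pow(Add(Mul(-8, 5), -101), 2))) = Add(-351157, Mul(-1, Pow(Add(-40, -101), 2))) = Add(-351157, Mul(-1, Pow(-141, 2))) = Add(-351157, Mul(-1, 19881)) = Add(-351157, -19881) = -371038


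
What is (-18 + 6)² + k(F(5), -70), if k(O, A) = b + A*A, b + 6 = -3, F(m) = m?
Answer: 5035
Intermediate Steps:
b = -9 (b = -6 - 3 = -9)
k(O, A) = -9 + A² (k(O, A) = -9 + A*A = -9 + A²)
(-18 + 6)² + k(F(5), -70) = (-18 + 6)² + (-9 + (-70)²) = (-12)² + (-9 + 4900) = 144 + 4891 = 5035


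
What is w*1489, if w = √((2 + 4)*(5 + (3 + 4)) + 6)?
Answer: 1489*√78 ≈ 13151.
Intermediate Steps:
w = √78 (w = √(6*(5 + 7) + 6) = √(6*12 + 6) = √(72 + 6) = √78 ≈ 8.8318)
w*1489 = √78*1489 = 1489*√78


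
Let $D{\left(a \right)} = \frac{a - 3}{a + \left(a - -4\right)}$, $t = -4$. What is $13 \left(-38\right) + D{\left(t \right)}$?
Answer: $- \frac{1969}{4} \approx -492.25$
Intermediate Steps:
$D{\left(a \right)} = \frac{-3 + a}{4 + 2 a}$ ($D{\left(a \right)} = \frac{-3 + a}{a + \left(a + 4\right)} = \frac{-3 + a}{a + \left(4 + a\right)} = \frac{-3 + a}{4 + 2 a}$)
$13 \left(-38\right) + D{\left(t \right)} = 13 \left(-38\right) + \frac{-3 - 4}{2 \left(2 - 4\right)} = -494 + \frac{1}{2} \frac{1}{-2} \left(-7\right) = -494 + \frac{1}{2} \left(- \frac{1}{2}\right) \left(-7\right) = -494 + \frac{7}{4} = - \frac{1969}{4}$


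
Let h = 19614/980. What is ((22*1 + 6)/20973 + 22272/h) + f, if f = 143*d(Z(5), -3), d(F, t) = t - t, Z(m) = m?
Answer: 10899261716/9794391 ≈ 1112.8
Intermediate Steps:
h = 1401/70 (h = 19614*(1/980) = 1401/70 ≈ 20.014)
d(F, t) = 0
f = 0 (f = 143*0 = 0)
((22*1 + 6)/20973 + 22272/h) + f = ((22*1 + 6)/20973 + 22272/(1401/70)) + 0 = ((22 + 6)*(1/20973) + 22272*(70/1401)) + 0 = (28*(1/20973) + 519680/467) + 0 = (28/20973 + 519680/467) + 0 = 10899261716/9794391 + 0 = 10899261716/9794391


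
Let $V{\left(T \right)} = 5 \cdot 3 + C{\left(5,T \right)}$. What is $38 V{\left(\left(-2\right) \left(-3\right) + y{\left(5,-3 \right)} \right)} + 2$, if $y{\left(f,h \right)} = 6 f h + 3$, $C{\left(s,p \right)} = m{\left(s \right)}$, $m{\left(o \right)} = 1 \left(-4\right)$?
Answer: $420$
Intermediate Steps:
$m{\left(o \right)} = -4$
$C{\left(s,p \right)} = -4$
$y{\left(f,h \right)} = 3 + 6 f h$ ($y{\left(f,h \right)} = 6 f h + 3 = 3 + 6 f h$)
$V{\left(T \right)} = 11$ ($V{\left(T \right)} = 5 \cdot 3 - 4 = 15 - 4 = 11$)
$38 V{\left(\left(-2\right) \left(-3\right) + y{\left(5,-3 \right)} \right)} + 2 = 38 \cdot 11 + 2 = 418 + 2 = 420$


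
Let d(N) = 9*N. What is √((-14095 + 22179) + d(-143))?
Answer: √6797 ≈ 82.444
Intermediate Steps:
√((-14095 + 22179) + d(-143)) = √((-14095 + 22179) + 9*(-143)) = √(8084 - 1287) = √6797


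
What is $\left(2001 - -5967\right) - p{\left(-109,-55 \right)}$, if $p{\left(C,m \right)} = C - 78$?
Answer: $8155$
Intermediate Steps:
$p{\left(C,m \right)} = -78 + C$
$\left(2001 - -5967\right) - p{\left(-109,-55 \right)} = \left(2001 - -5967\right) - \left(-78 - 109\right) = \left(2001 + 5967\right) - -187 = 7968 + 187 = 8155$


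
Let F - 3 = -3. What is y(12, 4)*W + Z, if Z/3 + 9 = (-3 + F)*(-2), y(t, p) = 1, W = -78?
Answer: -87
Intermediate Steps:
F = 0 (F = 3 - 3 = 0)
Z = -9 (Z = -27 + 3*((-3 + 0)*(-2)) = -27 + 3*(-3*(-2)) = -27 + 3*6 = -27 + 18 = -9)
y(12, 4)*W + Z = 1*(-78) - 9 = -78 - 9 = -87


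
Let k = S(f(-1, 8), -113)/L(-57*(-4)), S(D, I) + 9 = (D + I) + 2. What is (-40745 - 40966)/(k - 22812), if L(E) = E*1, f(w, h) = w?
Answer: 18630108/5201257 ≈ 3.5818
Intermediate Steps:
L(E) = E
S(D, I) = -7 + D + I (S(D, I) = -9 + ((D + I) + 2) = -9 + (2 + D + I) = -7 + D + I)
k = -121/228 (k = (-7 - 1 - 113)/((-57*(-4))) = -121/228 ≈ -0.53070)
(-40745 - 40966)/(k - 22812) = (-40745 - 40966)/(-121/228 - 22812) = -81711/(-5201257/228) = -81711*(-228/5201257) = 18630108/5201257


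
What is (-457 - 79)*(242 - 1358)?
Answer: 598176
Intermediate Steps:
(-457 - 79)*(242 - 1358) = -536*(-1116) = 598176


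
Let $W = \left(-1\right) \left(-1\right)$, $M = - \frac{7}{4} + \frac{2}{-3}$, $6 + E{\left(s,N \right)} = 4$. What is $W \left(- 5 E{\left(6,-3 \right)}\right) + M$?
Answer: $\frac{91}{12} \approx 7.5833$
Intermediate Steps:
$E{\left(s,N \right)} = -2$ ($E{\left(s,N \right)} = -6 + 4 = -2$)
$M = - \frac{29}{12}$ ($M = \left(-7\right) \frac{1}{4} + 2 \left(- \frac{1}{3}\right) = - \frac{7}{4} - \frac{2}{3} = - \frac{29}{12} \approx -2.4167$)
$W = 1$
$W \left(- 5 E{\left(6,-3 \right)}\right) + M = 1 \left(\left(-5\right) \left(-2\right)\right) - \frac{29}{12} = 1 \cdot 10 - \frac{29}{12} = 10 - \frac{29}{12} = \frac{91}{12}$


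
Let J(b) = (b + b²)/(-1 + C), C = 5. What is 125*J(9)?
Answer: 5625/2 ≈ 2812.5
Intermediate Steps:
J(b) = b/4 + b²/4 (J(b) = (b + b²)/(-1 + 5) = (b + b²)/4 = (b + b²)*(¼) = b/4 + b²/4)
125*J(9) = 125*((¼)*9*(1 + 9)) = 125*((¼)*9*10) = 125*(45/2) = 5625/2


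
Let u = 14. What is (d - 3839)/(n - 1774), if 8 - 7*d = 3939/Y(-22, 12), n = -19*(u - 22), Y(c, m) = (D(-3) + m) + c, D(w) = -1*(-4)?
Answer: 52417/22708 ≈ 2.3083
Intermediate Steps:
D(w) = 4
Y(c, m) = 4 + c + m (Y(c, m) = (4 + m) + c = 4 + c + m)
n = 152 (n = -19*(14 - 22) = -19*(-8) = 152)
d = 1329/14 (d = 8/7 - 3939/(7*(4 - 22 + 12)) = 8/7 - 3939/(7*(-6)) = 8/7 - 3939*(-1)/(7*6) = 8/7 - ⅐*(-1313/2) = 8/7 + 1313/14 = 1329/14 ≈ 94.929)
(d - 3839)/(n - 1774) = (1329/14 - 3839)/(152 - 1774) = -52417/14/(-1622) = -52417/14*(-1/1622) = 52417/22708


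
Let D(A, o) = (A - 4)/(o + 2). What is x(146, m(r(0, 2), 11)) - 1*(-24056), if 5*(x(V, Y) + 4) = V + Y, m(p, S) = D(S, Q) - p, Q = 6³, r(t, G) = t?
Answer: 5249703/218 ≈ 24081.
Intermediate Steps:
Q = 216
D(A, o) = (-4 + A)/(2 + o)
m(p, S) = -2/109 - p + S/218 (m(p, S) = (-4 + S)/(2 + 216) - p = (-4 + S)/218 - p = (-2/109 + S/218) - p = -2/109 - p + S/218)
x(V, Y) = -4 + V/5 + Y/5 (x(V, Y) = -4 + (V + Y)/5 = -4 + (V/5 + Y/5) = -4 + V/5 + Y/5)
x(146, m(r(0, 2), 11)) - 1*(-24056) = (-4 + (⅕)*146 + (-2/109 - 1*0 + (1/218)*11)/5) - 1*(-24056) = (-4 + 146/5 + (-2/109 + 0 + 11/218)/5) + 24056 = (-4 + 146/5 + (⅕)*(7/218)) + 24056 = (-4 + 146/5 + 7/1090) + 24056 = 5495/218 + 24056 = 5249703/218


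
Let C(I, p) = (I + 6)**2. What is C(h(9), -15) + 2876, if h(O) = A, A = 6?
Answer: 3020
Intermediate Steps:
h(O) = 6
C(I, p) = (6 + I)**2
C(h(9), -15) + 2876 = (6 + 6)**2 + 2876 = 12**2 + 2876 = 144 + 2876 = 3020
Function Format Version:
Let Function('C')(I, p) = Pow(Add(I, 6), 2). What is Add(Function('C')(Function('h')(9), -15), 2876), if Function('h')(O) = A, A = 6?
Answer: 3020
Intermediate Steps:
Function('h')(O) = 6
Function('C')(I, p) = Pow(Add(6, I), 2)
Add(Function('C')(Function('h')(9), -15), 2876) = Add(Pow(Add(6, 6), 2), 2876) = Add(Pow(12, 2), 2876) = Add(144, 2876) = 3020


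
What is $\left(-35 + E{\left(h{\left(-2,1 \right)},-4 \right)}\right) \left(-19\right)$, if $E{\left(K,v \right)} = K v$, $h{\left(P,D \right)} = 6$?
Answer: $1121$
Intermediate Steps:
$\left(-35 + E{\left(h{\left(-2,1 \right)},-4 \right)}\right) \left(-19\right) = \left(-35 + 6 \left(-4\right)\right) \left(-19\right) = \left(-35 - 24\right) \left(-19\right) = \left(-59\right) \left(-19\right) = 1121$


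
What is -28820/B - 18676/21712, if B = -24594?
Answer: 904469/2902092 ≈ 0.31166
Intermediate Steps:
-28820/B - 18676/21712 = -28820/(-24594) - 18676/21712 = -28820*(-1/24594) - 18676*1/21712 = 14410/12297 - 203/236 = 904469/2902092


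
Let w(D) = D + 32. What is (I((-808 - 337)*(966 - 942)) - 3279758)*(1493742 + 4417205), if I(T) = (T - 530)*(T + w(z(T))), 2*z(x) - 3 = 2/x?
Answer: 12434179170945764239/2748 ≈ 4.5248e+15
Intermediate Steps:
z(x) = 3/2 + 1/x (z(x) = 3/2 + (2/x)/2 = 3/2 + 1/x)
w(D) = 32 + D
I(T) = (-530 + T)*(67/2 + T + 1/T) (I(T) = (T - 530)*(T + (32 + (3/2 + 1/T))) = (-530 + T)*(T + (67/2 + 1/T)) = (-530 + T)*(67/2 + T + 1/T))
(I((-808 - 337)*(966 - 942)) - 3279758)*(1493742 + 4417205) = ((-17754 + ((-808 - 337)*(966 - 942))² - 530*1/((-808 - 337)*(966 - 942)) - 993*(-808 - 337)*(966 - 942)/2) - 3279758)*(1493742 + 4417205) = ((-17754 + (-1145*24)² - 530/((-1145*24)) - (-1136985)*24/2) - 3279758)*5910947 = ((-17754 + (-27480)² - 530/(-27480) - 993/2*(-27480)) - 3279758)*5910947 = ((-17754 + 755150400 - 530*(-1/27480) + 13643820) - 3279758)*5910947 = ((-17754 + 755150400 + 53/2748 + 13643820) - 3279758)*5910947 = (2112597728621/2748 - 3279758)*5910947 = (2103584953637/2748)*5910947 = 12434179170945764239/2748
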